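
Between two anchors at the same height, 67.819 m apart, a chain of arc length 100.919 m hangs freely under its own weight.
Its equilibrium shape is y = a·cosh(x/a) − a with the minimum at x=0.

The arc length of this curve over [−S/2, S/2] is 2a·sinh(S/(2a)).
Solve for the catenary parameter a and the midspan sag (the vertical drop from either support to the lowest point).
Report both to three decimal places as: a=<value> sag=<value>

a=21.129 sag=33.576

seed: a₀ = √(S³/(24(L−S))) = √(67.819³/(24·33.100)) = 19.815610
iter 1: u=1.711252  f(a)=+5.199e+00  f'(a)=-4.427e+00  a ← 19.815610 − (+5.199e+00/-4.427e+00) = 20.989838
iter 2: u=1.615520  f(a)=+4.979e-01  f'(a)=-3.616e+00  a ← 20.989838 − (+4.979e-01/-3.616e+00) = 21.127524
iter 3: u=1.604992  f(a)=+5.636e-03  f'(a)=-3.535e+00  a ← 21.127524 − (+5.636e-03/-3.535e+00) = 21.129119
iter 4: u=1.604871  f(a)=+7.403e-07  f'(a)=-3.534e+00  a ← 21.129119 − (+7.403e-07/-3.534e+00) = 21.129119
iter 5: u=1.604871  f(a)=+1.421e-14  f'(a)=-3.534e+00  a ← 21.129119 − (+1.421e-14/-3.534e+00) = 21.129119
converged: |Δa| < 1e-12 after 5 iterations
sag = a·(cosh(S/(2a)) − 1) = 21.129119·(cosh(1.604871) − 1) = 33.575550
T_max/T_min = cosh(S/(2a)) = 2.589065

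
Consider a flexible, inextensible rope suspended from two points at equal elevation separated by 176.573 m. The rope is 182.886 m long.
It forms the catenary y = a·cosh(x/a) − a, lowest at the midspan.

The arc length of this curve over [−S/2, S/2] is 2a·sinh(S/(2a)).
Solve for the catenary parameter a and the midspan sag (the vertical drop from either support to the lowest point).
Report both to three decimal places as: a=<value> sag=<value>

seed: a₀ = √(S³/(24(L−S))) = √(176.573³/(24·6.313)) = 190.617570
iter 1: u=0.463160  f(a)=+6.806e-02  f'(a)=-6.767e-02  a ← 190.617570 − (+6.806e-02/-6.767e-02) = 191.623335
iter 2: u=0.460729  f(a)=+5.424e-04  f'(a)=-6.659e-02  a ← 191.623335 − (+5.424e-04/-6.659e-02) = 191.631481
iter 3: u=0.460710  f(a)=+3.507e-08  f'(a)=-6.659e-02  a ← 191.631481 − (+3.507e-08/-6.659e-02) = 191.631481
iter 4: u=0.460710  f(a)=+2.842e-14  f'(a)=-6.659e-02  a ← 191.631481 − (+2.842e-14/-6.659e-02) = 191.631481
converged: |Δa| < 1e-12 after 4 iterations
sag = a·(cosh(S/(2a)) − 1) = 191.631481·(cosh(0.460710) − 1) = 20.699503
T_max/T_min = cosh(S/(2a)) = 1.108017

a=191.631 sag=20.700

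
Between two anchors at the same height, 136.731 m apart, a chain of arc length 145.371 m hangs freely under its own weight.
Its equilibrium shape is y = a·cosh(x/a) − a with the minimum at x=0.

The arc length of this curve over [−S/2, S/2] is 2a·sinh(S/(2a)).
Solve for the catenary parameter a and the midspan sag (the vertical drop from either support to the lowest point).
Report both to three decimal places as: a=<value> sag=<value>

a=112.067 sag=21.508

seed: a₀ = √(S³/(24(L−S))) = √(136.731³/(24·8.640)) = 111.029400
iter 1: u=0.615742  f(a)=+1.653e-01  f'(a)=-1.616e-01  a ← 111.029400 − (+1.653e-01/-1.616e-01) = 112.052038
iter 2: u=0.610123  f(a)=+2.311e-03  f'(a)=-1.571e-01  a ← 112.052038 − (+2.311e-03/-1.571e-01) = 112.066747
iter 3: u=0.610043  f(a)=+4.662e-07  f'(a)=-1.571e-01  a ← 112.066747 − (+4.662e-07/-1.571e-01) = 112.066750
iter 4: u=0.610043  f(a)=+5.684e-14  f'(a)=-1.571e-01  a ← 112.066750 − (+5.684e-14/-1.571e-01) = 112.066750
converged: |Δa| < 1e-12 after 4 iterations
sag = a·(cosh(S/(2a)) − 1) = 112.066750·(cosh(0.610043) − 1) = 21.507717
T_max/T_min = cosh(S/(2a)) = 1.191919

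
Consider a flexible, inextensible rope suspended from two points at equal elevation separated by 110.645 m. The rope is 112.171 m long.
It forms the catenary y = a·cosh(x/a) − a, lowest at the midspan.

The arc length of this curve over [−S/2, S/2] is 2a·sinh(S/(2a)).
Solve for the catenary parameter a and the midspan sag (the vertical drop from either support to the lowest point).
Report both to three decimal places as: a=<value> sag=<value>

seed: a₀ = √(S³/(24(L−S))) = √(110.645³/(24·1.526)) = 192.315727
iter 1: u=0.287665  f(a)=+6.326e-03  f'(a)=-1.600e-02  a ← 192.315727 − (+6.326e-03/-1.600e-02) = 192.711090
iter 2: u=0.287075  f(a)=+1.956e-05  f'(a)=-1.590e-02  a ← 192.711090 − (+1.956e-05/-1.590e-02) = 192.712320
iter 3: u=0.287073  f(a)=+1.883e-10  f'(a)=-1.590e-02  a ← 192.712320 − (+1.883e-10/-1.590e-02) = 192.712320
iter 4: u=0.287073  f(a)=+1.421e-14  f'(a)=-1.590e-02  a ← 192.712320 − (+1.421e-14/-1.590e-02) = 192.712320
converged: |Δa| < 1e-12 after 4 iterations
sag = a·(cosh(S/(2a)) − 1) = 192.712320·(cosh(0.287073) − 1) = 7.995482
T_max/T_min = cosh(S/(2a)) = 1.041489

a=192.712 sag=7.995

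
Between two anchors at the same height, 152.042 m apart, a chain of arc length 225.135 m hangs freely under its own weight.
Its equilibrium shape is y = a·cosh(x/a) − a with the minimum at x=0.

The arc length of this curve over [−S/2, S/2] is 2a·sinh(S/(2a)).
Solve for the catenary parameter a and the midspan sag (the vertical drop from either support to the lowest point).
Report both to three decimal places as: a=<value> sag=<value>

seed: a₀ = √(S³/(24(L−S))) = √(152.042³/(24·73.093)) = 44.761213
iter 1: u=1.698368  f(a)=+1.130e+01  f'(a)=-4.310e+00  a ← 44.761213 − (+1.130e+01/-4.310e+00) = 47.381749
iter 2: u=1.604436  f(a)=+1.068e+00  f'(a)=-3.531e+00  a ← 47.381749 − (+1.068e+00/-3.531e+00) = 47.684225
iter 3: u=1.594259  f(a)=+1.175e-02  f'(a)=-3.453e+00  a ← 47.684225 − (+1.175e-02/-3.453e+00) = 47.687626
iter 4: u=1.594145  f(a)=+1.456e-06  f'(a)=-3.452e+00  a ← 47.687626 − (+1.456e-06/-3.452e+00) = 47.687627
iter 5: u=1.594145  f(a)=-2.842e-14  f'(a)=-3.452e+00  a ← 47.687627 − (-2.842e-14/-3.452e+00) = 47.687627
converged: |Δa| < 1e-12 after 5 iterations
sag = a·(cosh(S/(2a)) − 1) = 47.687627·(cosh(1.594145) − 1) = 74.564374
T_max/T_min = cosh(S/(2a)) = 2.563600

a=47.688 sag=74.564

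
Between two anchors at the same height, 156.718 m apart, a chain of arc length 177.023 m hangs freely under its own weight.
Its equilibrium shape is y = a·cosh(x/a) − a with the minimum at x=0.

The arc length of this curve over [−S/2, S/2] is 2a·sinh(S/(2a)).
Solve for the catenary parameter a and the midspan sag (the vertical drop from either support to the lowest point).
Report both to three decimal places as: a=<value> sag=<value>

a=90.551 sag=36.073

seed: a₀ = √(S³/(24(L−S))) = √(156.718³/(24·20.305)) = 88.873279
iter 1: u=0.881694  f(a)=+8.040e-01  f'(a)=-4.935e-01  a ← 88.873279 − (+8.040e-01/-4.935e-01) = 90.502584
iter 2: u=0.865821  f(a)=+2.264e-02  f'(a)=-4.660e-01  a ← 90.502584 − (+2.264e-02/-4.660e-01) = 90.551171
iter 3: u=0.865356  f(a)=+1.911e-05  f'(a)=-4.652e-01  a ← 90.551171 − (+1.911e-05/-4.652e-01) = 90.551212
iter 4: u=0.865356  f(a)=+1.367e-11  f'(a)=-4.652e-01  a ← 90.551212 − (+1.367e-11/-4.652e-01) = 90.551212
converged: |Δa| < 1e-12 after 4 iterations
sag = a·(cosh(S/(2a)) − 1) = 90.551212·(cosh(0.865356) − 1) = 36.073460
T_max/T_min = cosh(S/(2a)) = 1.398376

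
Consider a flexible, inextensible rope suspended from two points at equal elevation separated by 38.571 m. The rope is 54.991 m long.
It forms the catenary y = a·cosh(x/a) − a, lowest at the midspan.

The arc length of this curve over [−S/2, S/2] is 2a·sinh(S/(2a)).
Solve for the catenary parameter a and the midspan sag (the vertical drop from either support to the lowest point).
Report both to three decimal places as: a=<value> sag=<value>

seed: a₀ = √(S³/(24(L−S))) = √(38.571³/(24·16.420)) = 12.066995
iter 1: u=1.598202  f(a)=+2.229e+00  f'(a)=-3.483e+00  a ← 12.066995 − (+2.229e+00/-3.483e+00) = 12.707000
iter 2: u=1.517707  f(a)=+1.896e-01  f'(a)=-2.914e+00  a ← 12.707000 − (+1.896e-01/-2.914e+00) = 12.772086
iter 3: u=1.509973  f(a)=+1.654e-03  f'(a)=-2.863e+00  a ← 12.772086 − (+1.654e-03/-2.863e+00) = 12.772663
iter 4: u=1.509904  f(a)=+1.283e-07  f'(a)=-2.862e+00  a ← 12.772663 − (+1.283e-07/-2.862e+00) = 12.772663
iter 5: u=1.509904  f(a)=-7.105e-15  f'(a)=-2.862e+00  a ← 12.772663 − (-7.105e-15/-2.862e+00) = 12.772663
converged: |Δa| < 1e-12 after 5 iterations
sag = a·(cosh(S/(2a)) − 1) = 12.772663·(cosh(1.509904) − 1) = 17.544715
T_max/T_min = cosh(S/(2a)) = 2.373614

a=12.773 sag=17.545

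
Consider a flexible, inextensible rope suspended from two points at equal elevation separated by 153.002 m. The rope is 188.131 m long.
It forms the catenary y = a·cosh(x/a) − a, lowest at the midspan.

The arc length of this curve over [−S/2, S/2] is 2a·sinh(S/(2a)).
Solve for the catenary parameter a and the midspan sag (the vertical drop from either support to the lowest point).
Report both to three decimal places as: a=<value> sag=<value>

a=67.314 sag=48.356

seed: a₀ = √(S³/(24(L−S))) = √(153.002³/(24·35.129)) = 65.178918
iter 1: u=1.173708  f(a)=+2.501e+00  f'(a)=-1.234e+00  a ← 65.178918 − (+2.501e+00/-1.234e+00) = 67.205453
iter 2: u=1.138315  f(a)=+1.214e-01  f'(a)=-1.117e+00  a ← 67.205453 − (+1.214e-01/-1.117e+00) = 67.314122
iter 3: u=1.136478  f(a)=+3.181e-04  f'(a)=-1.111e+00  a ← 67.314122 − (+3.181e-04/-1.111e+00) = 67.314408
iter 4: u=1.136473  f(a)=+2.199e-09  f'(a)=-1.111e+00  a ← 67.314408 − (+2.199e-09/-1.111e+00) = 67.314408
iter 5: u=1.136473  f(a)=+0.000e+00  f'(a)=-1.111e+00  a ← 67.314408 − (+0.000e+00/-1.111e+00) = 67.314408
converged: |Δa| < 1e-12 after 5 iterations
sag = a·(cosh(S/(2a)) − 1) = 67.314408·(cosh(1.136473) − 1) = 48.355587
T_max/T_min = cosh(S/(2a)) = 1.718354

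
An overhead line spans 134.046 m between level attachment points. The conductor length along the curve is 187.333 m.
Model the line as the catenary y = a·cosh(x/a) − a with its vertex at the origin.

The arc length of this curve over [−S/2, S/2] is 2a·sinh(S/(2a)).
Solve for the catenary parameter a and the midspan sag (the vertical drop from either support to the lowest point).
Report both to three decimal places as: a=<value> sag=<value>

a=45.780 sag=58.476

seed: a₀ = √(S³/(24(L−S))) = √(134.046³/(24·53.287)) = 43.397482
iter 1: u=1.544398  f(a)=+6.728e+00  f'(a)=-3.094e+00  a ← 43.397482 − (+6.728e+00/-3.094e+00) = 45.572258
iter 2: u=1.470697  f(a)=+5.388e-01  f'(a)=-2.616e+00  a ← 45.572258 − (+5.388e-01/-2.616e+00) = 45.778206
iter 3: u=1.464081  f(a)=+4.121e-03  f'(a)=-2.576e+00  a ← 45.778206 − (+4.121e-03/-2.576e+00) = 45.779805
iter 4: u=1.464030  f(a)=+2.451e-07  f'(a)=-2.576e+00  a ← 45.779805 − (+2.451e-07/-2.576e+00) = 45.779805
iter 5: u=1.464030  f(a)=-5.684e-14  f'(a)=-2.576e+00  a ← 45.779805 − (-5.684e-14/-2.576e+00) = 45.779805
converged: |Δa| < 1e-12 after 5 iterations
sag = a·(cosh(S/(2a)) − 1) = 45.779805·(cosh(1.464030) − 1) = 58.475668
T_max/T_min = cosh(S/(2a)) = 2.277325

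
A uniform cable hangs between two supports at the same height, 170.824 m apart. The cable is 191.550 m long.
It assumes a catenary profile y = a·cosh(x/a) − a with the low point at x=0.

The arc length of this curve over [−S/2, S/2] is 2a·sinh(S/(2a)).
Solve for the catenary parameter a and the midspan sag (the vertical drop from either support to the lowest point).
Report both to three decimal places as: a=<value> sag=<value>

seed: a₀ = √(S³/(24(L−S))) = √(170.824³/(24·20.726)) = 100.105966
iter 1: u=0.853216  f(a)=+7.676e-01  f'(a)=-4.450e-01  a ← 100.105966 − (+7.676e-01/-4.450e-01) = 101.830860
iter 2: u=0.838763  f(a)=+2.029e-02  f'(a)=-4.218e-01  a ← 101.830860 − (+2.029e-02/-4.218e-01) = 101.878965
iter 3: u=0.838367  f(a)=+1.503e-05  f'(a)=-4.211e-01  a ← 101.878965 − (+1.503e-05/-4.211e-01) = 101.879001
iter 4: u=0.838367  f(a)=+8.242e-12  f'(a)=-4.211e-01  a ← 101.879001 − (+8.242e-12/-4.211e-01) = 101.879001
converged: |Δa| < 1e-12 after 4 iterations
sag = a·(cosh(S/(2a)) − 1) = 101.879001·(cosh(0.838367) − 1) = 37.950114
T_max/T_min = cosh(S/(2a)) = 1.372502

a=101.879 sag=37.950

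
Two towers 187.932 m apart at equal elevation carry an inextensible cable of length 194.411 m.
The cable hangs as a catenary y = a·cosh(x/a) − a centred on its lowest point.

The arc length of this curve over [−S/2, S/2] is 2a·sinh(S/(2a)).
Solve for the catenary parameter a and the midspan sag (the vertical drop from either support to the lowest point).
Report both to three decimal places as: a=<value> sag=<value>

seed: a₀ = √(S³/(24(L−S))) = √(187.932³/(24·6.479)) = 206.605316
iter 1: u=0.454809  f(a)=+6.734e-02  f'(a)=-6.403e-02  a ← 206.605316 − (+6.734e-02/-6.403e-02) = 207.657091
iter 2: u=0.452506  f(a)=+5.177e-04  f'(a)=-6.304e-02  a ← 207.657091 − (+5.177e-04/-6.304e-02) = 207.665303
iter 3: u=0.452488  f(a)=+3.112e-08  f'(a)=-6.304e-02  a ← 207.665303 − (+3.112e-08/-6.304e-02) = 207.665303
iter 4: u=0.452488  f(a)=+0.000e+00  f'(a)=-6.304e-02  a ← 207.665303 − (+0.000e+00/-6.304e-02) = 207.665303
converged: |Δa| < 1e-12 after 4 iterations
sag = a·(cosh(S/(2a)) − 1) = 207.665303·(cosh(0.452488) − 1) = 21.624442
T_max/T_min = cosh(S/(2a)) = 1.104131

a=207.665 sag=21.624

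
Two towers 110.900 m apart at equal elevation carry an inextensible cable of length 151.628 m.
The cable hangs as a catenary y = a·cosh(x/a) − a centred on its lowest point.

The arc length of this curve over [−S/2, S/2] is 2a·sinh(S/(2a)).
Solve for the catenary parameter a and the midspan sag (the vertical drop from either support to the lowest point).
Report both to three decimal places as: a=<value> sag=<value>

seed: a₀ = √(S³/(24(L−S))) = √(110.900³/(24·40.728)) = 37.354692
iter 1: u=1.484419  f(a)=+4.730e+00  f'(a)=-2.701e+00  a ← 37.354692 − (+4.730e+00/-2.701e+00) = 39.106208
iter 2: u=1.417933  f(a)=+3.530e-01  f'(a)=-2.311e+00  a ← 39.106208 − (+3.530e-01/-2.311e+00) = 39.258957
iter 3: u=1.412417  f(a)=+2.317e-03  f'(a)=-2.281e+00  a ← 39.258957 − (+2.317e-03/-2.281e+00) = 39.259973
iter 4: u=1.412380  f(a)=+1.013e-07  f'(a)=-2.281e+00  a ← 39.259973 − (+1.013e-07/-2.281e+00) = 39.259973
iter 5: u=1.412380  f(a)=+0.000e+00  f'(a)=-2.281e+00  a ← 39.259973 − (+0.000e+00/-2.281e+00) = 39.259973
converged: |Δa| < 1e-12 after 5 iterations
sag = a·(cosh(S/(2a)) − 1) = 39.259973·(cosh(1.412380) − 1) = 46.116301
T_max/T_min = cosh(S/(2a)) = 2.174639

a=39.260 sag=46.116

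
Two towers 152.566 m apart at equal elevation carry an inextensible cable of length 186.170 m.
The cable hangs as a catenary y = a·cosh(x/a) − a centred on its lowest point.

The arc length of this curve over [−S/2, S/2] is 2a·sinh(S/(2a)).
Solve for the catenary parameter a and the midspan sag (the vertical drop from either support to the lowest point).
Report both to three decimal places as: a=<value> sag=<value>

seed: a₀ = √(S³/(24(L−S))) = √(152.566³/(24·33.604)) = 66.356815
iter 1: u=1.149588  f(a)=+2.292e+00  f'(a)=-1.153e+00  a ← 66.356815 − (+2.292e+00/-1.153e+00) = 68.344097
iter 2: u=1.116161  f(a)=+1.070e-01  f'(a)=-1.048e+00  a ← 68.344097 − (+1.070e-01/-1.048e+00) = 68.446197
iter 3: u=1.114496  f(a)=+2.584e-04  f'(a)=-1.043e+00  a ← 68.446197 − (+2.584e-04/-1.043e+00) = 68.446445
iter 4: u=1.114492  f(a)=+1.516e-09  f'(a)=-1.043e+00  a ← 68.446445 − (+1.516e-09/-1.043e+00) = 68.446445
iter 5: u=1.114492  f(a)=-5.684e-14  f'(a)=-1.043e+00  a ← 68.446445 − (-5.684e-14/-1.043e+00) = 68.446445
converged: |Δa| < 1e-12 after 5 iterations
sag = a·(cosh(S/(2a)) − 1) = 68.446445·(cosh(1.114492) − 1) = 47.094600
T_max/T_min = cosh(S/(2a)) = 1.688050

a=68.446 sag=47.095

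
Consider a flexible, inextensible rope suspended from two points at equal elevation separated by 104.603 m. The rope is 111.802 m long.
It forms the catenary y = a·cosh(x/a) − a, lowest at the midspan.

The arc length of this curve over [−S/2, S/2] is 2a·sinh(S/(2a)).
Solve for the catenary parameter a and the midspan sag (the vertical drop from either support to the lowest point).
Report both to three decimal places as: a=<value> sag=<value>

a=82.218 sag=17.204

seed: a₀ = √(S³/(24(L−S))) = √(104.603³/(24·7.199)) = 81.390647
iter 1: u=0.642598  f(a)=+1.501e-01  f'(a)=-1.843e-01  a ← 81.390647 − (+1.501e-01/-1.843e-01) = 82.205048
iter 2: u=0.636232  f(a)=+2.283e-03  f'(a)=-1.787e-01  a ← 82.205048 − (+2.283e-03/-1.787e-01) = 82.217819
iter 3: u=0.636133  f(a)=+5.460e-07  f'(a)=-1.787e-01  a ← 82.217819 − (+5.460e-07/-1.787e-01) = 82.217822
iter 4: u=0.636133  f(a)=+1.421e-14  f'(a)=-1.787e-01  a ← 82.217822 − (+1.421e-14/-1.787e-01) = 82.217822
converged: |Δa| < 1e-12 after 4 iterations
sag = a·(cosh(S/(2a)) − 1) = 82.217822·(cosh(0.636133) − 1) = 17.203967
T_max/T_min = cosh(S/(2a)) = 1.209249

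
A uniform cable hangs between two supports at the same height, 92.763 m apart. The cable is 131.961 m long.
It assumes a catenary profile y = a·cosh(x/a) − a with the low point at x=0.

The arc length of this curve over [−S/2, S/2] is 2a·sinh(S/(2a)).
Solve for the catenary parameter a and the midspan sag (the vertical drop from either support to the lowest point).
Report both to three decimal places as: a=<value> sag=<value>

seed: a₀ = √(S³/(24(L−S))) = √(92.763³/(24·39.198)) = 29.128935
iter 1: u=1.592283  f(a)=+5.280e+00  f'(a)=-3.438e+00  a ← 29.128935 − (+5.280e+00/-3.438e+00) = 30.664452
iter 2: u=1.512549  f(a)=+4.462e-01  f'(a)=-2.880e+00  a ← 30.664452 − (+4.462e-01/-2.880e+00) = 30.819405
iter 3: u=1.504945  f(a)=+3.837e-03  f'(a)=-2.830e+00  a ← 30.819405 − (+3.837e-03/-2.830e+00) = 30.820761
iter 4: u=1.504878  f(a)=+2.892e-07  f'(a)=-2.830e+00  a ← 30.820761 − (+2.892e-07/-2.830e+00) = 30.820761
iter 5: u=1.504878  f(a)=+0.000e+00  f'(a)=-2.830e+00  a ← 30.820761 − (+0.000e+00/-2.830e+00) = 30.820761
converged: |Δa| < 1e-12 after 5 iterations
sag = a·(cosh(S/(2a)) − 1) = 30.820761·(cosh(1.504878) − 1) = 42.003312
T_max/T_min = cosh(S/(2a)) = 2.362825

a=30.821 sag=42.003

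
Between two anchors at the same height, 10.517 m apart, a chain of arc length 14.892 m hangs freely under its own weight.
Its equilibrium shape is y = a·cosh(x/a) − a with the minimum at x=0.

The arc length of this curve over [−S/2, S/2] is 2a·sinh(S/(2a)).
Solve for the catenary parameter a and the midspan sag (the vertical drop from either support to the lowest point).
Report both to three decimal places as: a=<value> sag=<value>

seed: a₀ = √(S³/(24(L−S))) = √(10.517³/(24·4.375)) = 3.328459
iter 1: u=1.579860  f(a)=+5.796e-01  f'(a)=-3.346e+00  a ← 3.328459 − (+5.796e-01/-3.346e+00) = 3.501663
iter 2: u=1.501715  f(a)=+4.831e-02  f'(a)=-2.810e+00  a ← 3.501663 − (+4.831e-02/-2.810e+00) = 3.518859
iter 3: u=1.494376  f(a)=+4.032e-04  f'(a)=-2.763e+00  a ← 3.518859 − (+4.032e-04/-2.763e+00) = 3.519005
iter 4: u=1.494314  f(a)=+2.859e-08  f'(a)=-2.763e+00  a ← 3.519005 − (+2.859e-08/-2.763e+00) = 3.519005
iter 5: u=1.494314  f(a)=-1.776e-15  f'(a)=-2.763e+00  a ← 3.519005 − (-1.776e-15/-2.763e+00) = 3.519005
converged: |Δa| < 1e-12 after 5 iterations
sag = a·(cosh(S/(2a)) − 1) = 3.519005·(cosh(1.494314) − 1) = 4.716668
T_max/T_min = cosh(S/(2a)) = 2.340341

a=3.519 sag=4.717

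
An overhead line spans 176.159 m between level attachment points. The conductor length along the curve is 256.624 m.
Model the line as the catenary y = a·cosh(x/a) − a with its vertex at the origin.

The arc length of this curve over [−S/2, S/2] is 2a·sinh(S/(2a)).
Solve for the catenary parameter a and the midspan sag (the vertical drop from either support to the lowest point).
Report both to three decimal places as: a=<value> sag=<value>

a=56.524 sag=83.686

seed: a₀ = √(S³/(24(L−S))) = √(176.159³/(24·80.465)) = 53.204471
iter 1: u=1.655491  f(a)=+1.177e+01  f'(a)=-3.939e+00  a ← 53.204471 − (+1.177e+01/-3.939e+00) = 56.193445
iter 2: u=1.567434  f(a)=+1.065e+00  f'(a)=-3.256e+00  a ← 56.193445 − (+1.065e+00/-3.256e+00) = 56.520546
iter 3: u=1.558363  f(a)=+1.063e-02  f'(a)=-3.191e+00  a ← 56.520546 − (+1.063e-02/-3.191e+00) = 56.523876
iter 4: u=1.558271  f(a)=+1.082e-06  f'(a)=-3.191e+00  a ← 56.523876 − (+1.082e-06/-3.191e+00) = 56.523877
iter 5: u=1.558271  f(a)=+0.000e+00  f'(a)=-3.191e+00  a ← 56.523877 − (+0.000e+00/-3.191e+00) = 56.523877
converged: |Δa| < 1e-12 after 5 iterations
sag = a·(cosh(S/(2a)) − 1) = 56.523877·(cosh(1.558271) − 1) = 83.686387
T_max/T_min = cosh(S/(2a)) = 2.480549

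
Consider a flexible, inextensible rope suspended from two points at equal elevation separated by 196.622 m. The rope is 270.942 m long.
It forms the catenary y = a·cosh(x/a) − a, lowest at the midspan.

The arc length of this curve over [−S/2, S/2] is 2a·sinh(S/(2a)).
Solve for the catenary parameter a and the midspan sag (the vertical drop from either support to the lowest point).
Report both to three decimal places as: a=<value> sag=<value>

seed: a₀ = √(S³/(24(L−S))) = √(196.622³/(24·74.320)) = 65.281435
iter 1: u=1.505956  f(a)=+8.897e+00  f'(a)=-2.837e+00  a ← 65.281435 − (+8.897e+00/-2.837e+00) = 68.417666
iter 2: u=1.436924  f(a)=+6.813e-01  f'(a)=-2.418e+00  a ← 68.417666 − (+6.813e-01/-2.418e+00) = 68.699490
iter 3: u=1.431030  f(a)=+4.728e-03  f'(a)=-2.384e+00  a ← 68.699490 − (+4.728e-03/-2.384e+00) = 68.701473
iter 4: u=1.430988  f(a)=+2.312e-07  f'(a)=-2.384e+00  a ← 68.701473 − (+2.312e-07/-2.384e+00) = 68.701473
iter 5: u=1.430988  f(a)=+5.684e-14  f'(a)=-2.384e+00  a ← 68.701473 − (+5.684e-14/-2.384e+00) = 68.701473
converged: |Δa| < 1e-12 after 5 iterations
sag = a·(cosh(S/(2a)) − 1) = 68.701473·(cosh(1.430988) − 1) = 83.194163
T_max/T_min = cosh(S/(2a)) = 2.210952

a=68.701 sag=83.194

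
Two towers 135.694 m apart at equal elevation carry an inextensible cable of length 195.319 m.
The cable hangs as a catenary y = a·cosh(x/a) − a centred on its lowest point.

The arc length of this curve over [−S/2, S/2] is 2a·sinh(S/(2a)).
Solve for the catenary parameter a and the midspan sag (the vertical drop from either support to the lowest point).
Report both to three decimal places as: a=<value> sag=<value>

a=44.301 sag=62.937

seed: a₀ = √(S³/(24(L−S))) = √(135.694³/(24·59.625)) = 41.785072
iter 1: u=1.623714  f(a)=+8.372e+00  f'(a)=-3.681e+00  a ← 41.785072 − (+8.372e+00/-3.681e+00) = 44.059576
iter 2: u=1.539892  f(a)=+7.322e-01  f'(a)=-3.063e+00  a ← 44.059576 − (+7.322e-01/-3.063e+00) = 44.298639
iter 3: u=1.531582  f(a)=+6.786e-03  f'(a)=-3.006e+00  a ← 44.298639 − (+6.786e-03/-3.006e+00) = 44.300896
iter 4: u=1.531504  f(a)=+5.948e-07  f'(a)=-3.006e+00  a ← 44.300896 − (+5.948e-07/-3.006e+00) = 44.300896
iter 5: u=1.531504  f(a)=+0.000e+00  f'(a)=-3.006e+00  a ← 44.300896 − (+0.000e+00/-3.006e+00) = 44.300896
converged: |Δa| < 1e-12 after 5 iterations
sag = a·(cosh(S/(2a)) − 1) = 44.300896·(cosh(1.531504) − 1) = 62.936911
T_max/T_min = cosh(S/(2a)) = 2.420669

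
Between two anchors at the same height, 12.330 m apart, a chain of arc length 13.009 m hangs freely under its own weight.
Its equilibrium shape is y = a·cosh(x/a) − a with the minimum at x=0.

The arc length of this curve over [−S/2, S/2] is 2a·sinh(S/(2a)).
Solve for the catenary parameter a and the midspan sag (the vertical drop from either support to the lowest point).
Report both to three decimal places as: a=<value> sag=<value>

seed: a₀ = √(S³/(24(L−S))) = √(12.330³/(24·0.679)) = 10.725168
iter 1: u=0.574816  f(a)=+1.131e-02  f'(a)=-1.309e-01  a ← 10.725168 − (+1.131e-02/-1.309e-01) = 10.811573
iter 2: u=0.570222  f(a)=+1.381e-04  f'(a)=-1.277e-01  a ← 10.811573 − (+1.381e-04/-1.277e-01) = 10.812655
iter 3: u=0.570165  f(a)=+2.116e-08  f'(a)=-1.276e-01  a ← 10.812655 − (+2.116e-08/-1.276e-01) = 10.812655
iter 4: u=0.570165  f(a)=-1.776e-15  f'(a)=-1.276e-01  a ← 10.812655 − (-1.776e-15/-1.276e-01) = 10.812655
converged: |Δa| < 1e-12 after 4 iterations
sag = a·(cosh(S/(2a)) − 1) = 10.812655·(cosh(0.570165) − 1) = 1.805666
T_max/T_min = cosh(S/(2a)) = 1.166996

a=10.813 sag=1.806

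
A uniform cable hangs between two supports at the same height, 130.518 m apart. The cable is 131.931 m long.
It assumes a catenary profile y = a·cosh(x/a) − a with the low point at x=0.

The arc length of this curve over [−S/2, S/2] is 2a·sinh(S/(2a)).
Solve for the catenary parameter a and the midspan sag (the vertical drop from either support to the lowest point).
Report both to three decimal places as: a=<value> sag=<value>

a=256.467 sag=8.348

seed: a₀ = √(S³/(24(L−S))) = √(130.518³/(24·1.413)) = 256.052437
iter 1: u=0.254866  f(a)=+4.596e-03  f'(a)=-1.111e-02  a ← 256.052437 − (+4.596e-03/-1.111e-02) = 256.466194
iter 2: u=0.254455  f(a)=+1.116e-05  f'(a)=-1.105e-02  a ← 256.466194 − (+1.116e-05/-1.105e-02) = 256.467204
iter 3: u=0.254454  f(a)=+6.622e-11  f'(a)=-1.105e-02  a ← 256.467204 − (+6.622e-11/-1.105e-02) = 256.467204
iter 4: u=0.254454  f(a)=+2.842e-14  f'(a)=-1.105e-02  a ← 256.467204 − (+2.842e-14/-1.105e-02) = 256.467204
converged: |Δa| < 1e-12 after 4 iterations
sag = a·(cosh(S/(2a)) − 1) = 256.467204·(cosh(0.254454) − 1) = 8.347588
T_max/T_min = cosh(S/(2a)) = 1.032548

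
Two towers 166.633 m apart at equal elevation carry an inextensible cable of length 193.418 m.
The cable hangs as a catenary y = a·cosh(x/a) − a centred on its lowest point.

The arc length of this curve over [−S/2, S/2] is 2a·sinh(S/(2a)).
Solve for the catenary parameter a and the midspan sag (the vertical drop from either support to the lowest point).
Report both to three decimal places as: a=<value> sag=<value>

seed: a₀ = √(S³/(24(L−S))) = √(166.633³/(24·26.785)) = 84.837932
iter 1: u=0.982067  f(a)=+1.322e+00  f'(a)=-6.945e-01  a ← 84.837932 − (+1.322e+00/-6.945e-01) = 86.741109
iter 2: u=0.960519  f(a)=+4.578e-02  f'(a)=-6.471e-01  a ← 86.741109 − (+4.578e-02/-6.471e-01) = 86.811859
iter 3: u=0.959736  f(a)=+5.930e-05  f'(a)=-6.454e-01  a ← 86.811859 − (+5.930e-05/-6.454e-01) = 86.811951
iter 4: u=0.959735  f(a)=+9.979e-11  f'(a)=-6.454e-01  a ← 86.811951 − (+9.979e-11/-6.454e-01) = 86.811951
iter 5: u=0.959735  f(a)=+0.000e+00  f'(a)=-6.454e-01  a ← 86.811951 − (+0.000e+00/-6.454e-01) = 86.811951
converged: |Δa| < 1e-12 after 5 iterations
sag = a·(cosh(S/(2a)) − 1) = 86.811951·(cosh(0.959735) − 1) = 43.145525
T_max/T_min = cosh(S/(2a)) = 1.497000

a=86.812 sag=43.146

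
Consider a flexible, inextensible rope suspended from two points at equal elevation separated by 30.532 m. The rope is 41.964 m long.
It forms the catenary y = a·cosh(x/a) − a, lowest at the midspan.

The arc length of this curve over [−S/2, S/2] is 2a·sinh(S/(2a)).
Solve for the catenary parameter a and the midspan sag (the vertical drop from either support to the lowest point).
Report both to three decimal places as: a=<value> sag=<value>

seed: a₀ = √(S³/(24(L−S))) = √(30.532³/(24·11.432)) = 10.185120
iter 1: u=1.498853  f(a)=+1.355e+00  f'(a)=-2.791e+00  a ← 10.185120 − (+1.355e+00/-2.791e+00) = 10.670551
iter 2: u=1.430666  f(a)=+1.029e-01  f'(a)=-2.382e+00  a ← 10.670551 − (+1.029e-01/-2.382e+00) = 10.713746
iter 3: u=1.424898  f(a)=+7.011e-04  f'(a)=-2.350e+00  a ← 10.713746 − (+7.011e-04/-2.350e+00) = 10.714044
iter 4: u=1.424859  f(a)=+3.304e-08  f'(a)=-2.350e+00  a ← 10.714044 − (+3.304e-08/-2.350e+00) = 10.714044
iter 5: u=1.424859  f(a)=-7.105e-15  f'(a)=-2.350e+00  a ← 10.714044 − (-7.105e-15/-2.350e+00) = 10.714044
converged: |Δa| < 1e-12 after 5 iterations
sag = a·(cosh(S/(2a)) − 1) = 10.714044·(cosh(1.424859) − 1) = 12.845138
T_max/T_min = cosh(S/(2a)) = 2.198907

a=10.714 sag=12.845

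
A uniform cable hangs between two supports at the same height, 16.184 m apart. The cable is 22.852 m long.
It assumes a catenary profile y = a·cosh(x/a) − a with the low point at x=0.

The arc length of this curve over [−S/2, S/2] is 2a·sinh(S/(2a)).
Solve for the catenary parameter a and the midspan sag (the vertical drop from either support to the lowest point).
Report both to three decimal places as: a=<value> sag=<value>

a=5.439 sag=7.216

seed: a₀ = √(S³/(24(L−S))) = √(16.184³/(24·6.668)) = 5.146659
iter 1: u=1.572282  f(a)=+8.744e-01  f'(a)=-3.291e+00  a ← 5.146659 − (+8.744e-01/-3.291e+00) = 5.412356
iter 2: u=1.495097  f(a)=+7.228e-02  f'(a)=-2.767e+00  a ← 5.412356 − (+7.228e-02/-2.767e+00) = 5.438472
iter 3: u=1.487918  f(a)=+5.921e-04  f'(a)=-2.722e+00  a ← 5.438472 − (+5.921e-04/-2.722e+00) = 5.438689
iter 4: u=1.487858  f(a)=+4.046e-08  f'(a)=-2.722e+00  a ← 5.438689 − (+4.046e-08/-2.722e+00) = 5.438689
iter 5: u=1.487858  f(a)=-3.553e-15  f'(a)=-2.722e+00  a ← 5.438689 − (-3.553e-15/-2.722e+00) = 5.438689
converged: |Δa| < 1e-12 after 5 iterations
sag = a·(cosh(S/(2a)) − 1) = 5.438689·(cosh(1.487858) − 1) = 7.215670
T_max/T_min = cosh(S/(2a)) = 2.326730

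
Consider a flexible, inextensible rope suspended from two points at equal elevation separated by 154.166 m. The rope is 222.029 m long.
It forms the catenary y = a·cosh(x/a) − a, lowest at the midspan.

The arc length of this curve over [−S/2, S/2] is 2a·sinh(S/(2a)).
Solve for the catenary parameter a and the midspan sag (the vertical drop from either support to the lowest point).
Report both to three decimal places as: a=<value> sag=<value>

a=50.291 sag=71.583

seed: a₀ = √(S³/(24(L−S))) = √(154.166³/(24·67.863)) = 47.430834
iter 1: u=1.625166  f(a)=+9.547e+00  f'(a)=-3.692e+00  a ← 47.430834 − (+9.547e+00/-3.692e+00) = 50.016433
iter 2: u=1.541153  f(a)=+8.362e-01  f'(a)=-3.071e+00  a ← 50.016433 − (+8.362e-01/-3.071e+00) = 50.288700
iter 3: u=1.532810  f(a)=+7.777e-03  f'(a)=-3.014e+00  a ← 50.288700 − (+7.777e-03/-3.014e+00) = 50.291280
iter 4: u=1.532731  f(a)=+6.864e-07  f'(a)=-3.014e+00  a ← 50.291280 − (+6.864e-07/-3.014e+00) = 50.291280
iter 5: u=1.532731  f(a)=-2.842e-14  f'(a)=-3.014e+00  a ← 50.291280 − (-2.842e-14/-3.014e+00) = 50.291280
converged: |Δa| < 1e-12 after 5 iterations
sag = a·(cosh(S/(2a)) − 1) = 50.291280·(cosh(1.532731) − 1) = 71.583377
T_max/T_min = cosh(S/(2a)) = 2.423376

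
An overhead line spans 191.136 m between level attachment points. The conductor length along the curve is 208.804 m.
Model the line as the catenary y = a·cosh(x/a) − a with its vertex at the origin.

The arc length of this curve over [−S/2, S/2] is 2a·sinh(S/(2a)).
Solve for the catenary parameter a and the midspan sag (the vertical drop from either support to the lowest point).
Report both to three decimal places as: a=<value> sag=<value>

a=130.068 sag=36.718

seed: a₀ = √(S³/(24(L−S))) = √(191.136³/(24·17.668)) = 128.325931
iter 1: u=0.744729  f(a)=+4.965e-01  f'(a)=-2.909e-01  a ← 128.325931 − (+4.965e-01/-2.909e-01) = 130.032378
iter 2: u=0.734955  f(a)=+1.008e-02  f'(a)=-2.792e-01  a ← 130.032378 − (+1.008e-02/-2.792e-01) = 130.068464
iter 3: u=0.734752  f(a)=+4.342e-06  f'(a)=-2.790e-01  a ← 130.068464 − (+4.342e-06/-2.790e-01) = 130.068479
iter 4: u=0.734751  f(a)=+7.674e-13  f'(a)=-2.790e-01  a ← 130.068479 − (+7.674e-13/-2.790e-01) = 130.068479
converged: |Δa| < 1e-12 after 4 iterations
sag = a·(cosh(S/(2a)) − 1) = 130.068479·(cosh(0.734751) − 1) = 36.717572
T_max/T_min = cosh(S/(2a)) = 1.282294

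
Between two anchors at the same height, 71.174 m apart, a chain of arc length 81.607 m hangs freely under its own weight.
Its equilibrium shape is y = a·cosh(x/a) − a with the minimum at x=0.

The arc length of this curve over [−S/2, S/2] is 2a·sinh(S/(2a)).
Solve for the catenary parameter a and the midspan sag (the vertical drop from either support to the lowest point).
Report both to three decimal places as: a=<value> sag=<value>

seed: a₀ = √(S³/(24(L−S))) = √(71.174³/(24·10.433)) = 37.946510
iter 1: u=0.937820  f(a)=+4.685e-01  f'(a)=-5.998e-01  a ← 37.946510 − (+4.685e-01/-5.998e-01) = 38.727656
iter 2: u=0.918904  f(a)=+1.486e-02  f'(a)=-5.623e-01  a ← 38.727656 − (+1.486e-02/-5.623e-01) = 38.754080
iter 3: u=0.918277  f(a)=+1.603e-05  f'(a)=-5.611e-01  a ← 38.754080 − (+1.603e-05/-5.611e-01) = 38.754109
iter 4: u=0.918277  f(a)=+1.870e-11  f'(a)=-5.611e-01  a ← 38.754109 − (+1.870e-11/-5.611e-01) = 38.754109
converged: |Δa| < 1e-12 after 4 iterations
sag = a·(cosh(S/(2a)) − 1) = 38.754109·(cosh(0.918277) − 1) = 17.520278
T_max/T_min = cosh(S/(2a)) = 1.452088

a=38.754 sag=17.520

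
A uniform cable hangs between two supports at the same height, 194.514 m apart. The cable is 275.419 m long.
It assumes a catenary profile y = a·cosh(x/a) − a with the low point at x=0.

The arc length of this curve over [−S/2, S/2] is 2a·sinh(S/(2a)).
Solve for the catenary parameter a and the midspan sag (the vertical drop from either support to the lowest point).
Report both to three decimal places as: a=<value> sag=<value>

a=65.089 sag=87.228

seed: a₀ = √(S³/(24(L−S))) = √(194.514³/(24·80.905)) = 61.564874
iter 1: u=1.579748  f(a)=+1.072e+01  f'(a)=-3.345e+00  a ← 61.564874 − (+1.072e+01/-3.345e+00) = 64.768180
iter 2: u=1.501617  f(a)=+8.932e-01  f'(a)=-2.809e+00  a ← 64.768180 − (+8.932e-01/-2.809e+00) = 65.086159
iter 3: u=1.494281  f(a)=+7.452e-03  f'(a)=-2.762e+00  a ← 65.086159 − (+7.452e-03/-2.762e+00) = 65.088856
iter 4: u=1.494219  f(a)=+5.282e-07  f'(a)=-2.762e+00  a ← 65.088856 − (+5.282e-07/-2.762e+00) = 65.088857
iter 5: u=1.494219  f(a)=+5.684e-14  f'(a)=-2.762e+00  a ← 65.088857 − (+5.684e-14/-2.762e+00) = 65.088857
converged: |Δa| < 1e-12 after 5 iterations
sag = a·(cosh(S/(2a)) − 1) = 65.088857·(cosh(1.494219) − 1) = 87.228134
T_max/T_min = cosh(S/(2a)) = 2.340139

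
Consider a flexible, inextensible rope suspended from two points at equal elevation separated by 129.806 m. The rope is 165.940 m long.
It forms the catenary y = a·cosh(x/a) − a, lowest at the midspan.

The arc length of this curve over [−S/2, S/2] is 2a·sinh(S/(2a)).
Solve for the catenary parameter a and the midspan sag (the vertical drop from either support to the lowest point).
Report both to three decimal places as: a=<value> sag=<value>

a=52.196 sag=45.827

seed: a₀ = √(S³/(24(L−S))) = √(129.806³/(24·36.134)) = 50.220208
iter 1: u=1.292368  f(a)=+3.140e+00  f'(a)=-1.694e+00  a ← 50.220208 − (+3.140e+00/-1.694e+00) = 52.073874
iter 2: u=1.246364  f(a)=+1.822e-01  f'(a)=-1.503e+00  a ← 52.073874 − (+1.822e-01/-1.503e+00) = 52.195153
iter 3: u=1.243468  f(a)=+6.975e-04  f'(a)=-1.491e+00  a ← 52.195153 − (+6.975e-04/-1.491e+00) = 52.195621
iter 4: u=1.243457  f(a)=+1.030e-08  f'(a)=-1.491e+00  a ← 52.195621 − (+1.030e-08/-1.491e+00) = 52.195621
iter 5: u=1.243457  f(a)=+2.842e-14  f'(a)=-1.491e+00  a ← 52.195621 − (+2.842e-14/-1.491e+00) = 52.195621
converged: |Δa| < 1e-12 after 5 iterations
sag = a·(cosh(S/(2a)) − 1) = 52.195621·(cosh(1.243457) − 1) = 45.826844
T_max/T_min = cosh(S/(2a)) = 1.877983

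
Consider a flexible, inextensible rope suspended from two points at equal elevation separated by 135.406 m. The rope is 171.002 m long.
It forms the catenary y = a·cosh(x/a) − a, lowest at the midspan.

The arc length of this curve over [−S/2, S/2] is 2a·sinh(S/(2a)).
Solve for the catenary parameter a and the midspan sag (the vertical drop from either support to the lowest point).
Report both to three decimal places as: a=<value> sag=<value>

a=55.916 sag=46.246

seed: a₀ = √(S³/(24(L−S))) = √(135.406³/(24·35.596)) = 53.907680
iter 1: u=1.255906  f(a)=+2.915e+00  f'(a)=-1.541e+00  a ← 53.907680 − (+2.915e+00/-1.541e+00) = 55.799324
iter 2: u=1.213330  f(a)=+1.605e-01  f'(a)=-1.376e+00  a ← 55.799324 − (+1.605e-01/-1.376e+00) = 55.915975
iter 3: u=1.210799  f(a)=+5.489e-04  f'(a)=-1.366e+00  a ← 55.915975 − (+5.489e-04/-1.366e+00) = 55.916376
iter 4: u=1.210790  f(a)=+6.472e-09  f'(a)=-1.366e+00  a ← 55.916376 − (+6.472e-09/-1.366e+00) = 55.916376
iter 5: u=1.210790  f(a)=-2.842e-14  f'(a)=-1.366e+00  a ← 55.916376 − (-2.842e-14/-1.366e+00) = 55.916376
converged: |Δa| < 1e-12 after 5 iterations
sag = a·(cosh(S/(2a)) − 1) = 55.916376·(cosh(1.210790) − 1) = 46.245564
T_max/T_min = cosh(S/(2a)) = 1.827049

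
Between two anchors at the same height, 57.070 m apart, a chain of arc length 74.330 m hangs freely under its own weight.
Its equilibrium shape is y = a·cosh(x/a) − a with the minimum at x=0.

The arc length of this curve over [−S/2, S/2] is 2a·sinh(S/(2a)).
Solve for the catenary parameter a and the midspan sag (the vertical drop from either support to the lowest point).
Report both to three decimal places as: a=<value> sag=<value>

seed: a₀ = √(S³/(24(L−S))) = √(57.070³/(24·17.260)) = 21.182918
iter 1: u=1.347076  f(a)=+1.635e+00  f'(a)=-1.945e+00  a ← 21.182918 − (+1.635e+00/-1.945e+00) = 22.023679
iter 2: u=1.295651  f(a)=+1.024e-01  f'(a)=-1.708e+00  a ← 22.023679 − (+1.024e-01/-1.708e+00) = 22.083619
iter 3: u=1.292134  f(a)=+4.609e-04  f'(a)=-1.693e+00  a ← 22.083619 − (+4.609e-04/-1.693e+00) = 22.083891
iter 4: u=1.292118  f(a)=+9.427e-09  f'(a)=-1.693e+00  a ← 22.083891 − (+9.427e-09/-1.693e+00) = 22.083891
iter 5: u=1.292118  f(a)=+0.000e+00  f'(a)=-1.693e+00  a ← 22.083891 − (+0.000e+00/-1.693e+00) = 22.083891
converged: |Δa| < 1e-12 after 5 iterations
sag = a·(cosh(S/(2a)) − 1) = 22.083891·(cosh(1.292118) − 1) = 21.147295
T_max/T_min = cosh(S/(2a)) = 1.957589

a=22.084 sag=21.147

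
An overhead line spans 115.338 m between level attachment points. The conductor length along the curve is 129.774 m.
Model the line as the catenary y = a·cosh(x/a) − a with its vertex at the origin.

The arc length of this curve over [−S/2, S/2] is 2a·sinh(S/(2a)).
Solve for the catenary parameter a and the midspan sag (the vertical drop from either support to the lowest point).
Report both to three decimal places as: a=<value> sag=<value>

a=67.762 sag=26.057

seed: a₀ = √(S³/(24(L−S))) = √(115.338³/(24·14.436)) = 66.547166
iter 1: u=0.866588  f(a)=+5.518e-01  f'(a)=-4.673e-01  a ← 66.547166 − (+5.518e-01/-4.673e-01) = 67.728031
iter 2: u=0.851479  f(a)=+1.503e-02  f'(a)=-4.422e-01  a ← 67.728031 − (+1.503e-02/-4.422e-01) = 67.762024
iter 3: u=0.851052  f(a)=+1.184e-05  f'(a)=-4.415e-01  a ← 67.762024 − (+1.184e-05/-4.415e-01) = 67.762051
iter 4: u=0.851052  f(a)=+7.361e-12  f'(a)=-4.415e-01  a ← 67.762051 − (+7.361e-12/-4.415e-01) = 67.762051
converged: |Δa| < 1e-12 after 4 iterations
sag = a·(cosh(S/(2a)) − 1) = 67.762051·(cosh(0.851052) − 1) = 26.057021
T_max/T_min = cosh(S/(2a)) = 1.384537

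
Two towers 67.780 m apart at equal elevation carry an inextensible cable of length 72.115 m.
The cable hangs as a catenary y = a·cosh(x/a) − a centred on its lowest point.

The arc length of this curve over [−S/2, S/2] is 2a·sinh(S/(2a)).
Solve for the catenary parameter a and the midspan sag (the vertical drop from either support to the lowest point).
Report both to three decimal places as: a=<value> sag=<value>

seed: a₀ = √(S³/(24(L−S))) = √(67.780³/(24·4.335)) = 54.708168
iter 1: u=0.619469  f(a)=+8.394e-02  f'(a)=-1.646e-01  a ← 54.708168 − (+8.394e-02/-1.646e-01) = 55.218000
iter 2: u=0.613749  f(a)=+1.188e-03  f'(a)=-1.600e-01  a ← 55.218000 − (+1.188e-03/-1.600e-01) = 55.225423
iter 3: u=0.613667  f(a)=+2.454e-07  f'(a)=-1.599e-01  a ← 55.225423 − (+2.454e-07/-1.599e-01) = 55.225425
iter 4: u=0.613667  f(a)=+0.000e+00  f'(a)=-1.599e-01  a ← 55.225425 − (+0.000e+00/-1.599e-01) = 55.225425
converged: |Δa| < 1e-12 after 4 iterations
sag = a·(cosh(S/(2a)) − 1) = 55.225425·(cosh(0.613667) − 1) = 10.729036
T_max/T_min = cosh(S/(2a)) = 1.194277

a=55.225 sag=10.729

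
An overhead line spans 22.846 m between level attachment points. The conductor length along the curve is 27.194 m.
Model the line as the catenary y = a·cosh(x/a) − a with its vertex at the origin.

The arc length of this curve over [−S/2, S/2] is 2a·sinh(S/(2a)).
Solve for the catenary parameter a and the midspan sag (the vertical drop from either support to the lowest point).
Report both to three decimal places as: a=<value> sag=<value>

a=10.982 sag=6.496

seed: a₀ = √(S³/(24(L−S))) = √(22.846³/(24·4.348)) = 10.689684
iter 1: u=1.068600  f(a)=+2.551e-01  f'(a)=-9.103e-01  a ← 10.689684 − (+2.551e-01/-9.103e-01) = 10.969943
iter 2: u=1.041300  f(a)=+1.038e-02  f'(a)=-8.376e-01  a ← 10.969943 − (+1.038e-02/-8.376e-01) = 10.982333
iter 3: u=1.040125  f(a)=+1.878e-05  f'(a)=-8.345e-01  a ← 10.982333 − (+1.878e-05/-8.345e-01) = 10.982355
iter 4: u=1.040123  f(a)=+6.178e-11  f'(a)=-8.345e-01  a ← 10.982355 − (+6.178e-11/-8.345e-01) = 10.982355
iter 5: u=1.040123  f(a)=+0.000e+00  f'(a)=-8.345e-01  a ← 10.982355 − (+0.000e+00/-8.345e-01) = 10.982355
converged: |Δa| < 1e-12 after 5 iterations
sag = a·(cosh(S/(2a)) − 1) = 10.982355·(cosh(1.040123) − 1) = 6.495932
T_max/T_min = cosh(S/(2a)) = 1.591488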